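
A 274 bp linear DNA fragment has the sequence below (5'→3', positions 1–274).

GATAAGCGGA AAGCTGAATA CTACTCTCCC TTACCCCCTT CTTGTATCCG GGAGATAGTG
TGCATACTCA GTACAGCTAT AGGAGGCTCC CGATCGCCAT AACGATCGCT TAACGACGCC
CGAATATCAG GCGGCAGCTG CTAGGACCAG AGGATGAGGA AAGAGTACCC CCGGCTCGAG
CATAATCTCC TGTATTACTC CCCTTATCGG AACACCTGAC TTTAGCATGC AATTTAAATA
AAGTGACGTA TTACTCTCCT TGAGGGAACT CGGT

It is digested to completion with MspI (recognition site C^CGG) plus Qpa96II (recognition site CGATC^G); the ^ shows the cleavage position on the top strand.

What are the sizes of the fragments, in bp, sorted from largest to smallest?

103, 64, 48, 47, 12 bp

MspI sites (CCGG) start at positions 48, 171.
MspI cuts after the first base of each site, so after positions 48, 171.
Qpa96II sites (CGATCG) start at positions 91, 103.
Qpa96II cuts after base 5 of each site (before the last base), so after positions 95, 107.
Combined cut positions: 48, 95, 107, 171.
Linear molecule, 4 cuts → 5 fragments:
  1–48 → 48 bp
  49–95 → 47 bp
  96–107 → 12 bp
  108–171 → 64 bp
  172–274 → 103 bp
Sorted largest to smallest: 103, 64, 48, 47, 12 bp.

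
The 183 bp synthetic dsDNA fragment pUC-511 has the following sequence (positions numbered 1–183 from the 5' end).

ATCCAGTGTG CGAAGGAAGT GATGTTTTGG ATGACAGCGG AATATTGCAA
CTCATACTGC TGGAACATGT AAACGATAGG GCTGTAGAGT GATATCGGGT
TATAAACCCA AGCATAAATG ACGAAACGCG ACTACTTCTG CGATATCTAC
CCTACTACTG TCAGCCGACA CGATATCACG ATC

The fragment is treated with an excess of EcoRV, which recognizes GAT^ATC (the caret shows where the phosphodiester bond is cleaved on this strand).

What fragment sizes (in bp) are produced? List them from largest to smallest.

EcoRV sites (GATATC) start at positions 91, 142, 172.
EcoRV cuts after base 3 of each site, so after positions 93, 144, 174.
Linear molecule, 3 cuts → 4 fragments:
  1–93 → 93 bp
  94–144 → 51 bp
  145–174 → 30 bp
  175–183 → 9 bp
Sorted largest to smallest: 93, 51, 30, 9 bp.

93, 51, 30, 9 bp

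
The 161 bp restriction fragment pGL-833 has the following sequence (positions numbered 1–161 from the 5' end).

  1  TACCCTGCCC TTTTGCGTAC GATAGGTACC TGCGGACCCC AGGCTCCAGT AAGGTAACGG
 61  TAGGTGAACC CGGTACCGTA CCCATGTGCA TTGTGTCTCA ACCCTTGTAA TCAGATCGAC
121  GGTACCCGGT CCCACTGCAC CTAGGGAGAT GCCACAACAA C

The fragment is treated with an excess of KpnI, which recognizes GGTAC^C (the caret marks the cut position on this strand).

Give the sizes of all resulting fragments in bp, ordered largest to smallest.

KpnI sites (GGTACC) start at positions 25, 72, 121.
KpnI cuts after base 5 of each site (before the last base), so after positions 29, 76, 125.
Linear molecule, 3 cuts → 4 fragments:
  1–29 → 29 bp
  30–76 → 47 bp
  77–125 → 49 bp
  126–161 → 36 bp
Sorted largest to smallest: 49, 47, 36, 29 bp.

49, 47, 36, 29 bp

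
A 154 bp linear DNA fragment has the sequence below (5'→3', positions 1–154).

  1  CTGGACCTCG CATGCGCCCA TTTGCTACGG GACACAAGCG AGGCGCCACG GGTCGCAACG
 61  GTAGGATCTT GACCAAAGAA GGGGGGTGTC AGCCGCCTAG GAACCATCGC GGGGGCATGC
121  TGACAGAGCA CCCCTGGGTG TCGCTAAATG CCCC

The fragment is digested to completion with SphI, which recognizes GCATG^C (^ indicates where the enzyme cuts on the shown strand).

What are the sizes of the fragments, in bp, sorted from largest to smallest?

SphI sites (GCATGC) start at positions 10, 115.
SphI cuts after base 5 of each site (before the last base), so after positions 14, 119.
Linear molecule, 2 cuts → 3 fragments:
  1–14 → 14 bp
  15–119 → 105 bp
  120–154 → 35 bp
Sorted largest to smallest: 105, 35, 14 bp.

105, 35, 14 bp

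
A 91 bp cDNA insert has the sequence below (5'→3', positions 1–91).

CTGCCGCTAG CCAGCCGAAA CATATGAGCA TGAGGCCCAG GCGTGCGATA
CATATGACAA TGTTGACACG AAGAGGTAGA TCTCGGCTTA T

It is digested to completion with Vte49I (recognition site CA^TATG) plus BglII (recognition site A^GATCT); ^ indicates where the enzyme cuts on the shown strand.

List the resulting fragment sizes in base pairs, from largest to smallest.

30, 26, 22, 13 bp

Vte49I sites (CATATG) start at positions 21, 51.
Vte49I cuts after base 2 of each site, so after positions 22, 52.
The BglII site (AGATCT) starts at position 78.
BglII cuts after the first base of each site, so after position 78.
Combined cut positions: 22, 52, 78.
Linear molecule, 3 cuts → 4 fragments:
  1–22 → 22 bp
  23–52 → 30 bp
  53–78 → 26 bp
  79–91 → 13 bp
Sorted largest to smallest: 30, 26, 22, 13 bp.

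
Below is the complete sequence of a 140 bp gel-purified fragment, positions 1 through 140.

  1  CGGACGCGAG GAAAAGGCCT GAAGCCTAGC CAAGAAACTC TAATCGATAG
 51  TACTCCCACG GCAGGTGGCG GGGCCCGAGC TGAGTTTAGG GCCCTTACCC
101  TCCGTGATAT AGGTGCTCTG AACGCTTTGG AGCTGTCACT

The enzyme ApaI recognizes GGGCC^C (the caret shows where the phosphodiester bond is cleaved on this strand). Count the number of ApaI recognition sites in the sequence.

2

GGGCCC occurs starting at positions 71, 89.
ApaI cuts at 2 sites.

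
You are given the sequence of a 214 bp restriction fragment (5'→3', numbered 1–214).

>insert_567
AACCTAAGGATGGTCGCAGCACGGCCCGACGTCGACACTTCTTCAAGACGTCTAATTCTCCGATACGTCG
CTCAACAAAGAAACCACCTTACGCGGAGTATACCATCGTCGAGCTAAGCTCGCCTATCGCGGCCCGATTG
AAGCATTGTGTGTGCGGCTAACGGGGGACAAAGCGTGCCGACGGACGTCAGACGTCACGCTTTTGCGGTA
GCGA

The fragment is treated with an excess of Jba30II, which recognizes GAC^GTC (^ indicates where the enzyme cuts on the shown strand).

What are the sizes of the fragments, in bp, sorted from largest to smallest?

137, 30, 21, 19, 7 bp

Jba30II sites (GACGTC) start at positions 28, 47, 184, 191.
Jba30II cuts after base 3 of each site, so after positions 30, 49, 186, 193.
Linear molecule, 4 cuts → 5 fragments:
  1–30 → 30 bp
  31–49 → 19 bp
  50–186 → 137 bp
  187–193 → 7 bp
  194–214 → 21 bp
Sorted largest to smallest: 137, 30, 21, 19, 7 bp.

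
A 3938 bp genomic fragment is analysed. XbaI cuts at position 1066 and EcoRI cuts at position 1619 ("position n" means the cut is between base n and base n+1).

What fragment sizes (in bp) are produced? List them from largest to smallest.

Combined cut positions (sorted): 1066, 1619.
Linear molecule, 2 cuts → 3 fragments:
  1066 − 0 = 1066 bp
  1619 − 1066 = 553 bp
  3938 − 1619 = 2319 bp
Sorted largest to smallest: 2319, 1066, 553 bp.

2319, 1066, 553 bp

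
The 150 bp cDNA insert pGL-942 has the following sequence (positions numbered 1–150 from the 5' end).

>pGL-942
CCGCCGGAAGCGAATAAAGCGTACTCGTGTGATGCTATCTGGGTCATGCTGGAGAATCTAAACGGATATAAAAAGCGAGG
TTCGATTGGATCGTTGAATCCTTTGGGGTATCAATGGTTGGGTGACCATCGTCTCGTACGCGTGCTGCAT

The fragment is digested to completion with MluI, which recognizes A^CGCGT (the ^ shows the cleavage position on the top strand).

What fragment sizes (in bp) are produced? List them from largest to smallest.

The MluI site (ACGCGT) starts at position 138.
MluI cuts after the first base of each site, so after position 138.
Linear molecule, 1 cut → 2 fragments:
  1–138 → 138 bp
  139–150 → 12 bp
Sorted largest to smallest: 138, 12 bp.

138, 12 bp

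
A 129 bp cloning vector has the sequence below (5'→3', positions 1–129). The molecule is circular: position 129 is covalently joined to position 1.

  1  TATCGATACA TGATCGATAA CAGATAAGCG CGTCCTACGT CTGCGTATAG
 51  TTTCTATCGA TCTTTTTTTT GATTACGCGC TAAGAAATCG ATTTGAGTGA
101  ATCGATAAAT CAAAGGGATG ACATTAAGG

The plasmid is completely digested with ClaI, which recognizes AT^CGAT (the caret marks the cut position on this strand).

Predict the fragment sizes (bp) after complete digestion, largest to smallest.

43, 31, 30, 14, 11 bp

ClaI sites (ATCGAT) start at positions 2, 13, 56, 87, 101.
ClaI cuts after base 2 of each site, so after positions 3, 14, 57, 88, 102.
Circular molecule, 5 cuts → 5 fragments:
  4–14 → 11 bp
  15–57 → 43 bp
  58–88 → 31 bp
  89–102 → 14 bp
  103–129 then 1–3 → 27 + 3 = 30 bp
Sorted largest to smallest: 43, 31, 30, 14, 11 bp.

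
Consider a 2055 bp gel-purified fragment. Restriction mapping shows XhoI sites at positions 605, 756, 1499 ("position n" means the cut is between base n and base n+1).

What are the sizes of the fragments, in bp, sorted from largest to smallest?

743, 605, 556, 151 bp

Linear molecule, 3 cuts → 4 fragments:
  605 − 0 = 605 bp
  756 − 605 = 151 bp
  1499 − 756 = 743 bp
  2055 − 1499 = 556 bp
Sorted largest to smallest: 743, 605, 556, 151 bp.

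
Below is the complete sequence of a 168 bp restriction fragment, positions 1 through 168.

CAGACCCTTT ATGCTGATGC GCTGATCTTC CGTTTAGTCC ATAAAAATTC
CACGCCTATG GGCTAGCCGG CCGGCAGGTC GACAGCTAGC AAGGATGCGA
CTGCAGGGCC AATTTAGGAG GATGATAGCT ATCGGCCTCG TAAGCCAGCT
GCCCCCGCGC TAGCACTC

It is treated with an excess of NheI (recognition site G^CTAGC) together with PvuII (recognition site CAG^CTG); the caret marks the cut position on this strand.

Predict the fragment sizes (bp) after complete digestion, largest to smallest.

NheI sites (GCTAGC) start at positions 62, 85, 159.
NheI cuts after the first base of each site, so after positions 62, 85, 159.
The PvuII site (CAGCTG) starts at position 146.
PvuII cuts after base 3 of each site, so after position 148.
Combined cut positions: 62, 85, 148, 159.
Linear molecule, 4 cuts → 5 fragments:
  1–62 → 62 bp
  63–85 → 23 bp
  86–148 → 63 bp
  149–159 → 11 bp
  160–168 → 9 bp
Sorted largest to smallest: 63, 62, 23, 11, 9 bp.

63, 62, 23, 11, 9 bp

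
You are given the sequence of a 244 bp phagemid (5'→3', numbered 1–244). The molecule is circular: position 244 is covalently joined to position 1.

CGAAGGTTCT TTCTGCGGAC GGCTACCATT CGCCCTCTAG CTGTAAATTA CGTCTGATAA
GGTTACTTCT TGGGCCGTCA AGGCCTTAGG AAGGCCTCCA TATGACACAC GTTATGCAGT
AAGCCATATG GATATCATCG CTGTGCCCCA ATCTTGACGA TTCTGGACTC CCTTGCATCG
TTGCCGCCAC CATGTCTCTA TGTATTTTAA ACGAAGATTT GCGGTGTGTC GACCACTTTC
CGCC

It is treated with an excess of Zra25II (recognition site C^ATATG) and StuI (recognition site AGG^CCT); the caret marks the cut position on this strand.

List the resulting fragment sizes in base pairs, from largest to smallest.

Zra25II sites (CATATG) start at positions 99, 125.
Zra25II cuts after the first base of each site, so after positions 99, 125.
StuI sites (AGGCCT) start at positions 81, 92.
StuI cuts after base 3 of each site, so after positions 83, 94.
Combined cut positions: 83, 94, 99, 125.
Circular molecule, 4 cuts → 4 fragments:
  84–94 → 11 bp
  95–99 → 5 bp
  100–125 → 26 bp
  126–244 then 1–83 → 119 + 83 = 202 bp
Sorted largest to smallest: 202, 26, 11, 5 bp.

202, 26, 11, 5 bp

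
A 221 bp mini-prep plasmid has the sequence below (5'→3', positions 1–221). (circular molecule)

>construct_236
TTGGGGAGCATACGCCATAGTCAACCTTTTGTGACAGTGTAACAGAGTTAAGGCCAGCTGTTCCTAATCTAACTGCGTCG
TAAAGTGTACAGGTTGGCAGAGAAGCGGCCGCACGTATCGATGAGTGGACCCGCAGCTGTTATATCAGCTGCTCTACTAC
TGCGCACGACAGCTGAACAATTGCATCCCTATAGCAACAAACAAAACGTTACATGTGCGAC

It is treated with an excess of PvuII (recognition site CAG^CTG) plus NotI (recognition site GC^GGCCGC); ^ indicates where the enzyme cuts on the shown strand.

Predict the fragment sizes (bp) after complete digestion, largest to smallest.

106, 49, 30, 24, 12 bp

PvuII sites (CAGCTG) start at positions 55, 134, 146, 170.
PvuII cuts after base 3 of each site, so after positions 57, 136, 148, 172.
The NotI site (GCGGCCGC) starts at position 105.
NotI cuts after base 2 of each site, so after position 106.
Combined cut positions: 57, 106, 136, 148, 172.
Circular molecule, 5 cuts → 5 fragments:
  58–106 → 49 bp
  107–136 → 30 bp
  137–148 → 12 bp
  149–172 → 24 bp
  173–221 then 1–57 → 49 + 57 = 106 bp
Sorted largest to smallest: 106, 49, 30, 24, 12 bp.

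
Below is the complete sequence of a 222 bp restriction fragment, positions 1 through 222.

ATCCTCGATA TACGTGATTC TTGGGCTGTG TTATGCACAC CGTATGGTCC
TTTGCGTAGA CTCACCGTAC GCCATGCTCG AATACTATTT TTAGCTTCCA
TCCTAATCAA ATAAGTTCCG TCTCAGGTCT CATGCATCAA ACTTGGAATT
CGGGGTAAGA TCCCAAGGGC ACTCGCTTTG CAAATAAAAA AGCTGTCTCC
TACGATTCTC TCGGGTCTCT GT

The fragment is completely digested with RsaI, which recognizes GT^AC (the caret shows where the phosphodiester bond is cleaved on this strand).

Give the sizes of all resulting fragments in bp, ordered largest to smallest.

The RsaI site (GTAC) starts at position 67.
RsaI cuts after base 2 of each site, so after position 68.
Linear molecule, 1 cut → 2 fragments:
  1–68 → 68 bp
  69–222 → 154 bp
Sorted largest to smallest: 154, 68 bp.

154, 68 bp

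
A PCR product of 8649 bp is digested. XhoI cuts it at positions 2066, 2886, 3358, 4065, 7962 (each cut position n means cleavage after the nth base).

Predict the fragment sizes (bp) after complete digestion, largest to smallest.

3897, 2066, 820, 707, 687, 472 bp

Linear molecule, 5 cuts → 6 fragments:
  2066 − 0 = 2066 bp
  2886 − 2066 = 820 bp
  3358 − 2886 = 472 bp
  4065 − 3358 = 707 bp
  7962 − 4065 = 3897 bp
  8649 − 7962 = 687 bp
Sorted largest to smallest: 3897, 2066, 820, 707, 687, 472 bp.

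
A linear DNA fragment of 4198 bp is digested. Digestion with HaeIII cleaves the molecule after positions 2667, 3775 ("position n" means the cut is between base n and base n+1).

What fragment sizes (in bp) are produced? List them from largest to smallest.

Linear molecule, 2 cuts → 3 fragments:
  2667 − 0 = 2667 bp
  3775 − 2667 = 1108 bp
  4198 − 3775 = 423 bp
Sorted largest to smallest: 2667, 1108, 423 bp.

2667, 1108, 423 bp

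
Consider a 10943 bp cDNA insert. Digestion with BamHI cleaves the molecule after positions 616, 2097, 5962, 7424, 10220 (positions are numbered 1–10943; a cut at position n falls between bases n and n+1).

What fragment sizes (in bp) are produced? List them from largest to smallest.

3865, 2796, 1481, 1462, 723, 616 bp

Linear molecule, 5 cuts → 6 fragments:
  616 − 0 = 616 bp
  2097 − 616 = 1481 bp
  5962 − 2097 = 3865 bp
  7424 − 5962 = 1462 bp
  10220 − 7424 = 2796 bp
  10943 − 10220 = 723 bp
Sorted largest to smallest: 3865, 2796, 1481, 1462, 723, 616 bp.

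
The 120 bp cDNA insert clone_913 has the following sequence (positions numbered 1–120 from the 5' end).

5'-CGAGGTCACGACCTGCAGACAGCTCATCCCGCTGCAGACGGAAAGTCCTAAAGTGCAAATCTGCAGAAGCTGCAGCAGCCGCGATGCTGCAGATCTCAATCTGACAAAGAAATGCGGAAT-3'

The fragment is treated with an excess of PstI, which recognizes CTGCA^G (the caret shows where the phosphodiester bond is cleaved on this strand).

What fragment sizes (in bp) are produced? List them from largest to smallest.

PstI sites (CTGCAG) start at positions 13, 32, 61, 70, 87.
PstI cuts after base 5 of each site (before the last base), so after positions 17, 36, 65, 74, 91.
Linear molecule, 5 cuts → 6 fragments:
  1–17 → 17 bp
  18–36 → 19 bp
  37–65 → 29 bp
  66–74 → 9 bp
  75–91 → 17 bp
  92–120 → 29 bp
Sorted largest to smallest: 29, 29, 19, 17, 17, 9 bp.

29, 29, 19, 17, 17, 9 bp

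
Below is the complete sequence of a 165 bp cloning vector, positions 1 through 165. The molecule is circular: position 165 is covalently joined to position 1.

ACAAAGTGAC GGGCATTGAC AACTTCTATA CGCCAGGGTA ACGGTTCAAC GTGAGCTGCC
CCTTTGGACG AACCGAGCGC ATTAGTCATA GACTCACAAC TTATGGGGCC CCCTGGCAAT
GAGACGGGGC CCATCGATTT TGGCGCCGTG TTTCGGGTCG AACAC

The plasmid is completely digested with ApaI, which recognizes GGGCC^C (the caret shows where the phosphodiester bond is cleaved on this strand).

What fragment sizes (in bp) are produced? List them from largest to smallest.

144, 21 bp

ApaI sites (GGGCCC) start at positions 106, 127.
ApaI cuts after base 5 of each site (before the last base), so after positions 110, 131.
Circular molecule, 2 cuts → 2 fragments:
  111–131 → 21 bp
  132–165 then 1–110 → 34 + 110 = 144 bp
Sorted largest to smallest: 144, 21 bp.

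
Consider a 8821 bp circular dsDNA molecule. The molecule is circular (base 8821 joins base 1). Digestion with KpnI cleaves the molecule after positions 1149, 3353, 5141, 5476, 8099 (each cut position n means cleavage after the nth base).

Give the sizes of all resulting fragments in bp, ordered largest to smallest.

Circular molecule, 5 cuts → 5 fragments:
  3353 − 1149 = 2204 bp
  5141 − 3353 = 1788 bp
  5476 − 5141 = 335 bp
  8099 − 5476 = 2623 bp
  wrap: 8821 − 8099 + 1149 = 1871 bp
Sorted largest to smallest: 2623, 2204, 1871, 1788, 335 bp.

2623, 2204, 1871, 1788, 335 bp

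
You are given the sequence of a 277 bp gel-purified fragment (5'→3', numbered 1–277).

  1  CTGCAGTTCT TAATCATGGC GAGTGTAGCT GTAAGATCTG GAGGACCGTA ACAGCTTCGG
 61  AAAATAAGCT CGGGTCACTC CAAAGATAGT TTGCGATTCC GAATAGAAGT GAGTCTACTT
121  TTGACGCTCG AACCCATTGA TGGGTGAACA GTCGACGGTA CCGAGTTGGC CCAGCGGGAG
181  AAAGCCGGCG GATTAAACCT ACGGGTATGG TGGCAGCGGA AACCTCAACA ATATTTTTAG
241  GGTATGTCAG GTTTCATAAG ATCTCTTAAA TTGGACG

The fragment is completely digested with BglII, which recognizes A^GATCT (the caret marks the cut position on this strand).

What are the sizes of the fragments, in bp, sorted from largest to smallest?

BglII sites (AGATCT) start at positions 34, 259.
BglII cuts after the first base of each site, so after positions 34, 259.
Linear molecule, 2 cuts → 3 fragments:
  1–34 → 34 bp
  35–259 → 225 bp
  260–277 → 18 bp
Sorted largest to smallest: 225, 34, 18 bp.

225, 34, 18 bp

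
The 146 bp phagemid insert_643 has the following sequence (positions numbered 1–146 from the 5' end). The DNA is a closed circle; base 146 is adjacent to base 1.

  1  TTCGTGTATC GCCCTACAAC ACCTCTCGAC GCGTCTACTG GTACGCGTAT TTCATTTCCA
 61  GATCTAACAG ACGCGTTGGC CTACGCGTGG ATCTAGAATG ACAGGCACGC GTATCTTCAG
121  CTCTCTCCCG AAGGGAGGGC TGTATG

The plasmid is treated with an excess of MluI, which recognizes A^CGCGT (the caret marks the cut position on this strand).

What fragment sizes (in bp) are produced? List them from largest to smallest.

68, 28, 24, 14, 12 bp

MluI sites (ACGCGT) start at positions 29, 43, 71, 83, 107.
MluI cuts after the first base of each site, so after positions 29, 43, 71, 83, 107.
Circular molecule, 5 cuts → 5 fragments:
  30–43 → 14 bp
  44–71 → 28 bp
  72–83 → 12 bp
  84–107 → 24 bp
  108–146 then 1–29 → 39 + 29 = 68 bp
Sorted largest to smallest: 68, 28, 24, 14, 12 bp.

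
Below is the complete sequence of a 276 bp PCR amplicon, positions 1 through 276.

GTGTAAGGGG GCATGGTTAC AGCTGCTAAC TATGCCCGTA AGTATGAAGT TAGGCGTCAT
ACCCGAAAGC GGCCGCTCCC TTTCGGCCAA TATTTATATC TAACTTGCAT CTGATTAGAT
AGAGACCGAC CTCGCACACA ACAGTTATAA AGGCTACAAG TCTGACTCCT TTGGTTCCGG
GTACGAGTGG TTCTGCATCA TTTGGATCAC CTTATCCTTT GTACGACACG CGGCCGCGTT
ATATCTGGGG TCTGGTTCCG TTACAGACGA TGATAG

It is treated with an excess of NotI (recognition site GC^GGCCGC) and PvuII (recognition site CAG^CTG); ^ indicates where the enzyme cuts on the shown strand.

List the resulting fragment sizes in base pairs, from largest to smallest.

161, 48, 45, 22 bp

NotI sites (GCGGCCGC) start at positions 69, 230.
NotI cuts after base 2 of each site, so after positions 70, 231.
The PvuII site (CAGCTG) starts at position 20.
PvuII cuts after base 3 of each site, so after position 22.
Combined cut positions: 22, 70, 231.
Linear molecule, 3 cuts → 4 fragments:
  1–22 → 22 bp
  23–70 → 48 bp
  71–231 → 161 bp
  232–276 → 45 bp
Sorted largest to smallest: 161, 48, 45, 22 bp.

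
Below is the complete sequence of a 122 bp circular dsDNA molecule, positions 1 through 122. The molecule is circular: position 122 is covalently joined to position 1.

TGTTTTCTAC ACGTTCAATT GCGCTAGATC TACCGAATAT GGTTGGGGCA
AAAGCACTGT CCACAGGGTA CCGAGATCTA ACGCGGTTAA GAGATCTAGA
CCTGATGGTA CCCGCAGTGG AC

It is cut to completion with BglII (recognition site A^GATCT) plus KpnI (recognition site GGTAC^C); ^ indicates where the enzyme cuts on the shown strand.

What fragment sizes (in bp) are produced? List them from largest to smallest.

45, 37, 19, 18, 3 bp

BglII sites (AGATCT) start at positions 26, 74, 92.
BglII cuts after the first base of each site, so after positions 26, 74, 92.
KpnI sites (GGTACC) start at positions 67, 107.
KpnI cuts after base 5 of each site (before the last base), so after positions 71, 111.
Combined cut positions: 26, 71, 74, 92, 111.
Circular molecule, 5 cuts → 5 fragments:
  27–71 → 45 bp
  72–74 → 3 bp
  75–92 → 18 bp
  93–111 → 19 bp
  112–122 then 1–26 → 11 + 26 = 37 bp
Sorted largest to smallest: 45, 37, 19, 18, 3 bp.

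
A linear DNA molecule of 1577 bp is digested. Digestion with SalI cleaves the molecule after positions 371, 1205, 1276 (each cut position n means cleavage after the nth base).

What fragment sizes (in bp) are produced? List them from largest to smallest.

834, 371, 301, 71 bp

Linear molecule, 3 cuts → 4 fragments:
  371 − 0 = 371 bp
  1205 − 371 = 834 bp
  1276 − 1205 = 71 bp
  1577 − 1276 = 301 bp
Sorted largest to smallest: 834, 371, 301, 71 bp.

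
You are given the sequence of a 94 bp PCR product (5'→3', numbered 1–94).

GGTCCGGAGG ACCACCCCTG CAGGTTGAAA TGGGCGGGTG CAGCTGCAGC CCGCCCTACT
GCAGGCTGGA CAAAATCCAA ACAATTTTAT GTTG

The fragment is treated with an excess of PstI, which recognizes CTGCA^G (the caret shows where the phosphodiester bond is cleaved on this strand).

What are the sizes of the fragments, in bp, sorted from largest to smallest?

PstI sites (CTGCAG) start at positions 18, 44, 59.
PstI cuts after base 5 of each site (before the last base), so after positions 22, 48, 63.
Linear molecule, 3 cuts → 4 fragments:
  1–22 → 22 bp
  23–48 → 26 bp
  49–63 → 15 bp
  64–94 → 31 bp
Sorted largest to smallest: 31, 26, 22, 15 bp.

31, 26, 22, 15 bp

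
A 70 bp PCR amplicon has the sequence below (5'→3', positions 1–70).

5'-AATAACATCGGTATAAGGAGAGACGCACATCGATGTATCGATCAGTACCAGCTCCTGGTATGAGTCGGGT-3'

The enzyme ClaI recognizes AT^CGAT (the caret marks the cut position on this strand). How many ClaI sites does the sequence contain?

ATCGAT occurs starting at positions 29, 37.
ClaI cuts at 2 sites.

2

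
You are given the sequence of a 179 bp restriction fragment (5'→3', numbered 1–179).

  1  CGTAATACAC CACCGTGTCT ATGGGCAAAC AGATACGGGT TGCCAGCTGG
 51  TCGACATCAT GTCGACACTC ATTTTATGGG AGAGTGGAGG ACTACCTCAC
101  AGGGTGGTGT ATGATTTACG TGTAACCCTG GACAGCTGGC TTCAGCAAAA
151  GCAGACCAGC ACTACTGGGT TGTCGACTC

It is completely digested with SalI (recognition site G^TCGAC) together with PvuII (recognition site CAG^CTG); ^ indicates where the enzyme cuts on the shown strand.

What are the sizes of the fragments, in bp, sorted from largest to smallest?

SalI sites (GTCGAC) start at positions 50, 61, 172.
SalI cuts after the first base of each site, so after positions 50, 61, 172.
PvuII sites (CAGCTG) start at positions 44, 133.
PvuII cuts after base 3 of each site, so after positions 46, 135.
Combined cut positions: 46, 50, 61, 135, 172.
Linear molecule, 5 cuts → 6 fragments:
  1–46 → 46 bp
  47–50 → 4 bp
  51–61 → 11 bp
  62–135 → 74 bp
  136–172 → 37 bp
  173–179 → 7 bp
Sorted largest to smallest: 74, 46, 37, 11, 7, 4 bp.

74, 46, 37, 11, 7, 4 bp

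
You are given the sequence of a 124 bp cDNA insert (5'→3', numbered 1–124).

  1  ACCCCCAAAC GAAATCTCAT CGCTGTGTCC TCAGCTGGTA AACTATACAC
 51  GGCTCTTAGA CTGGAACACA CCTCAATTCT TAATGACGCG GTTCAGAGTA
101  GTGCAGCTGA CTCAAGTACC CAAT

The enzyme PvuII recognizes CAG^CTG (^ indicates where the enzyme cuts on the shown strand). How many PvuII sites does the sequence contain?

2

CAGCTG occurs starting at positions 32, 104.
PvuII cuts at 2 sites.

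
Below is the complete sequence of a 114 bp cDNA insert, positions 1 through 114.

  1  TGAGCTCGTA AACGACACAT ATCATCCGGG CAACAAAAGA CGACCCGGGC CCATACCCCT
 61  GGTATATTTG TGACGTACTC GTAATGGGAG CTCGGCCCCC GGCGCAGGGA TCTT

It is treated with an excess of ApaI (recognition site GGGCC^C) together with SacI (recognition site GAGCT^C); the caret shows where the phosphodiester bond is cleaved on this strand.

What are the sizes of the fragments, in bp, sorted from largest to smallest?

The ApaI site (GGGCCC) starts at position 47.
ApaI cuts after base 5 of each site (before the last base), so after position 51.
SacI sites (GAGCTC) start at positions 2, 88.
SacI cuts after base 5 of each site (before the last base), so after positions 6, 92.
Combined cut positions: 6, 51, 92.
Linear molecule, 3 cuts → 4 fragments:
  1–6 → 6 bp
  7–51 → 45 bp
  52–92 → 41 bp
  93–114 → 22 bp
Sorted largest to smallest: 45, 41, 22, 6 bp.

45, 41, 22, 6 bp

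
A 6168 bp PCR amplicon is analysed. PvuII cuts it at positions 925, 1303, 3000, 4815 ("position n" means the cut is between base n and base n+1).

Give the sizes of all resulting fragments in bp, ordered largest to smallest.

Linear molecule, 4 cuts → 5 fragments:
  925 − 0 = 925 bp
  1303 − 925 = 378 bp
  3000 − 1303 = 1697 bp
  4815 − 3000 = 1815 bp
  6168 − 4815 = 1353 bp
Sorted largest to smallest: 1815, 1697, 1353, 925, 378 bp.

1815, 1697, 1353, 925, 378 bp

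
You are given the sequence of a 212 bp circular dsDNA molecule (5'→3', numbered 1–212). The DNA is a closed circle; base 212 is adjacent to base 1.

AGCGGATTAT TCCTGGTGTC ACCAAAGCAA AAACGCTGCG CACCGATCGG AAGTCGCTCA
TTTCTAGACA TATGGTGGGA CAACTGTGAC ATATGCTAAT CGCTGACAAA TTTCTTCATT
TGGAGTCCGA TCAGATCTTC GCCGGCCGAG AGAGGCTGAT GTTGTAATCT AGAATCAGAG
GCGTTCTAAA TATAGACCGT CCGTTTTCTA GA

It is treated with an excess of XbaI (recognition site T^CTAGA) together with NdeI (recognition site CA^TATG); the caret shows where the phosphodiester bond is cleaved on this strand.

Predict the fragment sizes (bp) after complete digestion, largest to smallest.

77, 68, 39, 21, 7 bp

XbaI sites (TCTAGA) start at positions 63, 168, 207.
XbaI cuts after the first base of each site, so after positions 63, 168, 207.
NdeI sites (CATATG) start at positions 69, 90.
NdeI cuts after base 2 of each site, so after positions 70, 91.
Combined cut positions: 63, 70, 91, 168, 207.
Circular molecule, 5 cuts → 5 fragments:
  64–70 → 7 bp
  71–91 → 21 bp
  92–168 → 77 bp
  169–207 → 39 bp
  208–212 then 1–63 → 5 + 63 = 68 bp
Sorted largest to smallest: 77, 68, 39, 21, 7 bp.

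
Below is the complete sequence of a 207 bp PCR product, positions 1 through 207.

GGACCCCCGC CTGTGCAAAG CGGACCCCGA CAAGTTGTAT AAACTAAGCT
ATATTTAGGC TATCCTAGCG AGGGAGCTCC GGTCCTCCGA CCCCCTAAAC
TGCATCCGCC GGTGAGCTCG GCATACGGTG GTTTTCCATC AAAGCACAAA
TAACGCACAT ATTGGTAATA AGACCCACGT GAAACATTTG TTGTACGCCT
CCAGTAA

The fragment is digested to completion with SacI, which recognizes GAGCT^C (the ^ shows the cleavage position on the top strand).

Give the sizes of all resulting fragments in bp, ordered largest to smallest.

89, 78, 40 bp

SacI sites (GAGCTC) start at positions 74, 114.
SacI cuts after base 5 of each site (before the last base), so after positions 78, 118.
Linear molecule, 2 cuts → 3 fragments:
  1–78 → 78 bp
  79–118 → 40 bp
  119–207 → 89 bp
Sorted largest to smallest: 89, 78, 40 bp.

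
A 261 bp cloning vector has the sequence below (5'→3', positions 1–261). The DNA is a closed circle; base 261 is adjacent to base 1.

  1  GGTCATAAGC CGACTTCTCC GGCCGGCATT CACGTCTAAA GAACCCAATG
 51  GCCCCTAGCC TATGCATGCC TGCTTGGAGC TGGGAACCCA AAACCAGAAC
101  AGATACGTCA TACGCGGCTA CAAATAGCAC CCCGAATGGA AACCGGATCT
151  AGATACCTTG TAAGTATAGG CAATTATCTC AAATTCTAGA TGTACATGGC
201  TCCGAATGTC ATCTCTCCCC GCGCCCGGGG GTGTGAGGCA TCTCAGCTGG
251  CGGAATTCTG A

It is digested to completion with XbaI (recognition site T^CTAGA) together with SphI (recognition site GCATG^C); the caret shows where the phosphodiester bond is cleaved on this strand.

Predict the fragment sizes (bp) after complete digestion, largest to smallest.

XbaI sites (TCTAGA) start at positions 148, 185.
XbaI cuts after the first base of each site, so after positions 148, 185.
The SphI site (GCATGC) starts at position 64.
SphI cuts after base 5 of each site (before the last base), so after position 68.
Combined cut positions: 68, 148, 185.
Circular molecule, 3 cuts → 3 fragments:
  69–148 → 80 bp
  149–185 → 37 bp
  186–261 then 1–68 → 76 + 68 = 144 bp
Sorted largest to smallest: 144, 80, 37 bp.

144, 80, 37 bp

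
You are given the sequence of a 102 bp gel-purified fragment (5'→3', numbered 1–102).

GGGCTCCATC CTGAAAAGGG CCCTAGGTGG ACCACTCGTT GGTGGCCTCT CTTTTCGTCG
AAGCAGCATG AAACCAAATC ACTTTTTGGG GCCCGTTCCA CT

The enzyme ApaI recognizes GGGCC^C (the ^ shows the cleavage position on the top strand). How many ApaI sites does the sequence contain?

GGGCCC occurs starting at positions 18, 89.
ApaI cuts at 2 sites.

2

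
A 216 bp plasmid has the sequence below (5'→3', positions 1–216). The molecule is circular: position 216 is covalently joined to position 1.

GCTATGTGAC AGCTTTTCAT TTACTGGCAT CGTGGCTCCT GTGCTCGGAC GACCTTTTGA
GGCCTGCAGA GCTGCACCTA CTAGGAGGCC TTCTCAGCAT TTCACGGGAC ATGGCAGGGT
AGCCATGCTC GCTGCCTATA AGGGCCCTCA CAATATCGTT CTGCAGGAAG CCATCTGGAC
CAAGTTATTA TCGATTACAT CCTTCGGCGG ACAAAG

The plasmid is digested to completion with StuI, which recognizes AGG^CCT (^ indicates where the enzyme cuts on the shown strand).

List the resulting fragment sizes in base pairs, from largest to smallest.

StuI sites (AGGCCT) start at positions 60, 86.
StuI cuts after base 3 of each site, so after positions 62, 88.
Circular molecule, 2 cuts → 2 fragments:
  63–88 → 26 bp
  89–216 then 1–62 → 128 + 62 = 190 bp
Sorted largest to smallest: 190, 26 bp.

190, 26 bp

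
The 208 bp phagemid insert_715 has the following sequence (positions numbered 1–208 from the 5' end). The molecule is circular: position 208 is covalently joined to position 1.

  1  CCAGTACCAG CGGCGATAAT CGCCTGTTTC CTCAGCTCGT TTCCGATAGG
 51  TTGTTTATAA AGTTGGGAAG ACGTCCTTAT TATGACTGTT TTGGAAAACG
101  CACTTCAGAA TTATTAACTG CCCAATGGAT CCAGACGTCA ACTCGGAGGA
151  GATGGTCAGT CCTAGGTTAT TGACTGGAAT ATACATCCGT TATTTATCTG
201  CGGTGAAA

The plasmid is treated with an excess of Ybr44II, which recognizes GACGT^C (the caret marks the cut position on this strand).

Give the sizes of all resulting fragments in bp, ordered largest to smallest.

144, 64 bp

Ybr44II sites (GACGTC) start at positions 70, 134.
Ybr44II cuts after base 5 of each site (before the last base), so after positions 74, 138.
Circular molecule, 2 cuts → 2 fragments:
  75–138 → 64 bp
  139–208 then 1–74 → 70 + 74 = 144 bp
Sorted largest to smallest: 144, 64 bp.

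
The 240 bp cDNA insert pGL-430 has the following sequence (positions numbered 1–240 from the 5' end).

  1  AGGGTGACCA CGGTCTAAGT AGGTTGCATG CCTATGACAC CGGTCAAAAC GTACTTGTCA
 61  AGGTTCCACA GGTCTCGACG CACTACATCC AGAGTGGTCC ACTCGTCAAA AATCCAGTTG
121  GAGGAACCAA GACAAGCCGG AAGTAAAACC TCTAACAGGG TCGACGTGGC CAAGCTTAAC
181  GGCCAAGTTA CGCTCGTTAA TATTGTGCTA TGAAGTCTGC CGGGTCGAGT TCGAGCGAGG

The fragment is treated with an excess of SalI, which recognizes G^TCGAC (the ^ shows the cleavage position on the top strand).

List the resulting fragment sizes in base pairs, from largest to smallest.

160, 80 bp

The SalI site (GTCGAC) starts at position 160.
SalI cuts after the first base of each site, so after position 160.
Linear molecule, 1 cut → 2 fragments:
  1–160 → 160 bp
  161–240 → 80 bp
Sorted largest to smallest: 160, 80 bp.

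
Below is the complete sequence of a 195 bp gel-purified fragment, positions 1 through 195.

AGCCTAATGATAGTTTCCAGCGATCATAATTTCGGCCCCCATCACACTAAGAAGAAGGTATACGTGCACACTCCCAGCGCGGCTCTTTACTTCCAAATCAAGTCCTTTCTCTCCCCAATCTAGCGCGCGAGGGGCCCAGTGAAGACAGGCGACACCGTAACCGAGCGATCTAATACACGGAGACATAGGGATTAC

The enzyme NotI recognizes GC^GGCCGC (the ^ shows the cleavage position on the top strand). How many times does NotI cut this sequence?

No occurrence of GCGGCCGC is present in the sequence.
NotI does not cut: 0 sites.

0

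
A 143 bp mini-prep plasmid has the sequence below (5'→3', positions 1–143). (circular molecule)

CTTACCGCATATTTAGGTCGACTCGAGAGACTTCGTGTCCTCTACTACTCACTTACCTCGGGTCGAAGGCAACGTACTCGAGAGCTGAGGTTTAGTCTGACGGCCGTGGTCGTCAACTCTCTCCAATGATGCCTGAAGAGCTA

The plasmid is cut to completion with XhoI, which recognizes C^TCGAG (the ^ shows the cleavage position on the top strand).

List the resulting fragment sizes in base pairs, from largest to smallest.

88, 55 bp

XhoI sites (CTCGAG) start at positions 22, 77.
XhoI cuts after the first base of each site, so after positions 22, 77.
Circular molecule, 2 cuts → 2 fragments:
  23–77 → 55 bp
  78–143 then 1–22 → 66 + 22 = 88 bp
Sorted largest to smallest: 88, 55 bp.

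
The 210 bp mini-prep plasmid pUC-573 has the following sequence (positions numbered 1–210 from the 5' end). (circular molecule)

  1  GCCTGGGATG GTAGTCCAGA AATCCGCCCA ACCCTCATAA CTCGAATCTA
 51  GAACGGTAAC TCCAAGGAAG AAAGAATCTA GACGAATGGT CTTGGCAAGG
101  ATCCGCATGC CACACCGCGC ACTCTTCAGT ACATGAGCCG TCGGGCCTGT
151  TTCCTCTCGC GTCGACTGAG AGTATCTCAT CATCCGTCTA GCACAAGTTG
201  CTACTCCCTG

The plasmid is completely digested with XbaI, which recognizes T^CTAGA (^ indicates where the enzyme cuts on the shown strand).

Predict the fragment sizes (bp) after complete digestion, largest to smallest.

XbaI sites (TCTAGA) start at positions 47, 77.
XbaI cuts after the first base of each site, so after positions 47, 77.
Circular molecule, 2 cuts → 2 fragments:
  48–77 → 30 bp
  78–210 then 1–47 → 133 + 47 = 180 bp
Sorted largest to smallest: 180, 30 bp.

180, 30 bp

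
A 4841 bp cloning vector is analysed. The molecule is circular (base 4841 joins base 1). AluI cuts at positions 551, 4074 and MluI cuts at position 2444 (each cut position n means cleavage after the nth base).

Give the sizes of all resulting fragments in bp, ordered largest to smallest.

Combined cut positions (sorted): 551, 2444, 4074.
Circular molecule, 3 cuts → 3 fragments:
  2444 − 551 = 1893 bp
  4074 − 2444 = 1630 bp
  wrap: 4841 − 4074 + 551 = 1318 bp
Sorted largest to smallest: 1893, 1630, 1318 bp.

1893, 1630, 1318 bp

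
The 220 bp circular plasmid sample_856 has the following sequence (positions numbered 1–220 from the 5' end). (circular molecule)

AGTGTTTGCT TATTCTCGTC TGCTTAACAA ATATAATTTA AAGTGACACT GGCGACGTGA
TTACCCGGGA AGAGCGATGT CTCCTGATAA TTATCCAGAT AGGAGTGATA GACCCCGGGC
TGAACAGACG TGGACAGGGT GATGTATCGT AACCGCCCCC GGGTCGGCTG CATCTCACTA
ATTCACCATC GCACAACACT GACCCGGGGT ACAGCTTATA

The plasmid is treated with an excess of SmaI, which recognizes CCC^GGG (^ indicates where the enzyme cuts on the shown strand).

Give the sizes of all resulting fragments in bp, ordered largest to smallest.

81, 50, 45, 44 bp

SmaI sites (CCCGGG) start at positions 64, 114, 158, 203.
SmaI cuts after base 3 of each site, so after positions 66, 116, 160, 205.
Circular molecule, 4 cuts → 4 fragments:
  67–116 → 50 bp
  117–160 → 44 bp
  161–205 → 45 bp
  206–220 then 1–66 → 15 + 66 = 81 bp
Sorted largest to smallest: 81, 50, 45, 44 bp.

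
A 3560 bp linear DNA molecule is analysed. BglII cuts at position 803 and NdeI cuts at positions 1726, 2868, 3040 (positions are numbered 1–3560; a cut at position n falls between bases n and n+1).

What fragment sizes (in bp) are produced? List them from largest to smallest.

1142, 923, 803, 520, 172 bp

Combined cut positions (sorted): 803, 1726, 2868, 3040.
Linear molecule, 4 cuts → 5 fragments:
  803 − 0 = 803 bp
  1726 − 803 = 923 bp
  2868 − 1726 = 1142 bp
  3040 − 2868 = 172 bp
  3560 − 3040 = 520 bp
Sorted largest to smallest: 1142, 923, 803, 520, 172 bp.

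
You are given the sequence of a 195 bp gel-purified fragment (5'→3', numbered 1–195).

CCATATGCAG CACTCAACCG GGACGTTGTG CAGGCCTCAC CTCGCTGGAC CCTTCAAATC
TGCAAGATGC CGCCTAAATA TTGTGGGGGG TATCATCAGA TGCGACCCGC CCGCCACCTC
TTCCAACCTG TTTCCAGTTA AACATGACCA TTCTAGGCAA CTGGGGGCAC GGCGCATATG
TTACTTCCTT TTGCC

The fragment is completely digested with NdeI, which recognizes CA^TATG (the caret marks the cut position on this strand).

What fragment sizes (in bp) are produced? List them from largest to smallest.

173, 19, 3 bp

NdeI sites (CATATG) start at positions 2, 175.
NdeI cuts after base 2 of each site, so after positions 3, 176.
Linear molecule, 2 cuts → 3 fragments:
  1–3 → 3 bp
  4–176 → 173 bp
  177–195 → 19 bp
Sorted largest to smallest: 173, 19, 3 bp.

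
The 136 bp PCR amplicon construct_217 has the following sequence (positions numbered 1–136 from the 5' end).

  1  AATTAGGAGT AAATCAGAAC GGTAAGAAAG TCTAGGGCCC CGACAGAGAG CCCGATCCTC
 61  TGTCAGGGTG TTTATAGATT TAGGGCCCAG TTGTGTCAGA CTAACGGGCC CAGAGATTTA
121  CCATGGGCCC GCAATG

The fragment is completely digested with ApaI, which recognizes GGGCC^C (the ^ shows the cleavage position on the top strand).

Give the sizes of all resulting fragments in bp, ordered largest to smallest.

ApaI sites (GGGCCC) start at positions 35, 83, 106, 125.
ApaI cuts after base 5 of each site (before the last base), so after positions 39, 87, 110, 129.
Linear molecule, 4 cuts → 5 fragments:
  1–39 → 39 bp
  40–87 → 48 bp
  88–110 → 23 bp
  111–129 → 19 bp
  130–136 → 7 bp
Sorted largest to smallest: 48, 39, 23, 19, 7 bp.

48, 39, 23, 19, 7 bp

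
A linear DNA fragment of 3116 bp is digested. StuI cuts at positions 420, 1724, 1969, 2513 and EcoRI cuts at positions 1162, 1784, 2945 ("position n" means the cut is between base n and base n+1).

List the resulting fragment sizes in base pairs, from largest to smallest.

Combined cut positions (sorted): 420, 1162, 1724, 1784, 1969, 2513, 2945.
Linear molecule, 7 cuts → 8 fragments:
  420 − 0 = 420 bp
  1162 − 420 = 742 bp
  1724 − 1162 = 562 bp
  1784 − 1724 = 60 bp
  1969 − 1784 = 185 bp
  2513 − 1969 = 544 bp
  2945 − 2513 = 432 bp
  3116 − 2945 = 171 bp
Sorted largest to smallest: 742, 562, 544, 432, 420, 185, 171, 60 bp.

742, 562, 544, 432, 420, 185, 171, 60 bp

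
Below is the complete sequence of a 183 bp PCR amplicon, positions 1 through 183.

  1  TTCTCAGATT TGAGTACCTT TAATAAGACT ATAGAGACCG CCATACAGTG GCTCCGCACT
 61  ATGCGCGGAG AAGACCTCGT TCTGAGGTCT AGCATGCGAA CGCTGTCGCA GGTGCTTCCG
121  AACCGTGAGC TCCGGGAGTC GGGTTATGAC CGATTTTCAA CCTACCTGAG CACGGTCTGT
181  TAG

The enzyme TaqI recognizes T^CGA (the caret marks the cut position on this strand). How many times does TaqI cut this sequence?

0

No occurrence of TCGA is present in the sequence.
TaqI does not cut: 0 sites.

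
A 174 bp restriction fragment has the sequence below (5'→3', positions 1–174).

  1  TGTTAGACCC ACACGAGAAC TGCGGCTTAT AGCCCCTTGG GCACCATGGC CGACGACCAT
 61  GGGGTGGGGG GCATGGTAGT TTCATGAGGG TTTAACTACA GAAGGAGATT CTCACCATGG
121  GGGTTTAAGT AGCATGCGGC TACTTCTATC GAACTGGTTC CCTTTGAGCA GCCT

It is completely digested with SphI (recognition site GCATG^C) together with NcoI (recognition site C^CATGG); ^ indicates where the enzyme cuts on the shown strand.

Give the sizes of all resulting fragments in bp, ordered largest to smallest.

The SphI site (GCATGC) starts at position 132.
SphI cuts after base 5 of each site (before the last base), so after position 136.
NcoI sites (CCATGG) start at positions 44, 57, 115.
NcoI cuts after the first base of each site, so after positions 44, 57, 115.
Combined cut positions: 44, 57, 115, 136.
Linear molecule, 4 cuts → 5 fragments:
  1–44 → 44 bp
  45–57 → 13 bp
  58–115 → 58 bp
  116–136 → 21 bp
  137–174 → 38 bp
Sorted largest to smallest: 58, 44, 38, 21, 13 bp.

58, 44, 38, 21, 13 bp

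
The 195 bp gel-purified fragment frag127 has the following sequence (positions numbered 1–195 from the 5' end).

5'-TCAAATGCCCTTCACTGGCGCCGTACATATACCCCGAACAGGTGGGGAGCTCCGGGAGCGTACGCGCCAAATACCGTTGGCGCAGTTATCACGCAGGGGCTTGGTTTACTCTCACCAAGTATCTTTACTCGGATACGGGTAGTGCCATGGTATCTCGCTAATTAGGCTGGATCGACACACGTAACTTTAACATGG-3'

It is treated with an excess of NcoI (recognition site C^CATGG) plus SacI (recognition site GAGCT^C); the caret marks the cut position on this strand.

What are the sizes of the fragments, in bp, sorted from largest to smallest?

94, 51, 50 bp

The NcoI site (CCATGG) starts at position 145.
NcoI cuts after the first base of each site, so after position 145.
The SacI site (GAGCTC) starts at position 47.
SacI cuts after base 5 of each site (before the last base), so after position 51.
Combined cut positions: 51, 145.
Linear molecule, 2 cuts → 3 fragments:
  1–51 → 51 bp
  52–145 → 94 bp
  146–195 → 50 bp
Sorted largest to smallest: 94, 51, 50 bp.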